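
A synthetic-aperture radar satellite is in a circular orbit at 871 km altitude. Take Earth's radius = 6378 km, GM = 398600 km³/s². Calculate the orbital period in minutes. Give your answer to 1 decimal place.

Semi-major axis a = 6378 + 871 = 7249 km. Period T = 2π√(a³/μ) = 2π√(7249³/398600) = 6142.3 s = 102.37 min.

102.4 min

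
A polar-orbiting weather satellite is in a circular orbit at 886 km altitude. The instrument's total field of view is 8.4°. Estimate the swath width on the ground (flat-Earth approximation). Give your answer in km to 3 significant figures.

130 km

Half-angle = 8.4°/2 = 4.2°.
Swath width ≈ 2h·tan(θ/2) = 2 × 886 × tan(4.2°) = 130.1 km.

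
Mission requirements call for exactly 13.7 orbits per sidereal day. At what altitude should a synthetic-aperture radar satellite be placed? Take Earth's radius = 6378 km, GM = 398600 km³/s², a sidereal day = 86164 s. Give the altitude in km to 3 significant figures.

Required period T = 86164 / 13.7 = 6289.3 s.
From T = 2π√(a³/μ): a = (μ T²/4π²)^(1/3) = (398600 × 6289.3² / 4π²)^(1/3) = 7364 km.
Altitude h = a − R = 7364 − 6378 = 986 km.

986 km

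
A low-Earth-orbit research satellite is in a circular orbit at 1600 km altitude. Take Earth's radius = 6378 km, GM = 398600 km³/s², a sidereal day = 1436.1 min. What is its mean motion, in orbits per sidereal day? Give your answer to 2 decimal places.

Semi-major axis a = 6378 + 1600 = 7978 km. Period T = 2π√(a³/μ) = 2π√(7978³/398600) = 7091.7 s = 118.20 min.
Orbits per sidereal day = 86166 / 7091.7 = 12.150.

12.15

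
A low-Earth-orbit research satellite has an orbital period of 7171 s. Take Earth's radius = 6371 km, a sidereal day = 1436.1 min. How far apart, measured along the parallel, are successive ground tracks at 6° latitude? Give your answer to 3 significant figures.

3310 km

Node shift per orbit = (7171.0/86166) × 360° = 29.96°.
Equatorial spacing = 29.96 × 111.2 km/° = 3331 km.
At 6° latitude, spacing = 3331 × cos(6°) = 3313 km.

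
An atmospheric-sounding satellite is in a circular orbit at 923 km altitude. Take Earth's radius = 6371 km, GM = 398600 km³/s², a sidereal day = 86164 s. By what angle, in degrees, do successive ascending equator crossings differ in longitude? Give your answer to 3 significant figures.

25.9°

Semi-major axis a = 6371 + 923 = 7294 km. Period T = 2π√(a³/μ) = 2π√(7294³/398600) = 6199.5 s = 103.33 min.
During one orbit Earth rotates (6199.5 / 86164) × 360° = 25.90°.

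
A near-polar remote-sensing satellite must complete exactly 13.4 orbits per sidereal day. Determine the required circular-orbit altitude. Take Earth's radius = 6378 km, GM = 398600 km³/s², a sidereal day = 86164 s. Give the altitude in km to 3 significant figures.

1100 km

Required period T = 86164 / 13.4 = 6430.1 s.
From T = 2π√(a³/μ): a = (μ T²/4π²)^(1/3) = (398600 × 6430.1² / 4π²)^(1/3) = 7474 km.
Altitude h = a − R = 7474 − 6378 = 1096 km.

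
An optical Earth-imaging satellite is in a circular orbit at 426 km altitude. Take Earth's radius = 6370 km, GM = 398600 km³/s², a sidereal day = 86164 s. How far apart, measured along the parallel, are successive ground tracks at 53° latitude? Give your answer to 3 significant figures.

Semi-major axis a = 6370 + 426 = 6796 km. Period T = 2π√(a³/μ) = 2π√(6796³/398600) = 5575.6 s = 92.93 min.
Node shift per orbit = (5575.6/86164) × 360° = 23.30°.
Equatorial spacing = 23.30 × 111.2 km/° = 2590 km.
At 53° latitude, spacing = 2590 × cos(53°) = 1559 km.

1560 km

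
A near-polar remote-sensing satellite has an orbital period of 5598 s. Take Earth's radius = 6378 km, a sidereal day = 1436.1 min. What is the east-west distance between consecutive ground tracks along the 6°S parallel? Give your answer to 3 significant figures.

2590 km

Node shift per orbit = (5598.0/86166) × 360° = 23.39°.
Equatorial spacing = 23.39 × 111.3 km/° = 2604 km.
At 6° latitude, spacing = 2604 × cos(6°) = 2589 km.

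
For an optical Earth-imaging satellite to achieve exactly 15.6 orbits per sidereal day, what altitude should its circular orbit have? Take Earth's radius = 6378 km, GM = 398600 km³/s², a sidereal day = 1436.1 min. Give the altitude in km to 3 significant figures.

376 km

Required period T = 86166 / 15.6 = 5523.5 s.
From T = 2π√(a³/μ): a = (μ T²/4π²)^(1/3) = (398600 × 5523.5² / 4π²)^(1/3) = 6754 km.
Altitude h = a − R = 6754 − 6378 = 376 km.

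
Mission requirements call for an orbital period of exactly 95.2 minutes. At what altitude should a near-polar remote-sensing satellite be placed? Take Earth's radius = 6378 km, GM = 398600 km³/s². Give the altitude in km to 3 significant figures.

528 km

T = 95.2 min = 5712.0 s.
From T = 2π√(a³/μ): a = (μ T²/4π²)^(1/3) = (398600 × 5712.0² / 4π²)^(1/3) = 6906 km.
Altitude h = a − R = 6906 − 6378 = 528 km.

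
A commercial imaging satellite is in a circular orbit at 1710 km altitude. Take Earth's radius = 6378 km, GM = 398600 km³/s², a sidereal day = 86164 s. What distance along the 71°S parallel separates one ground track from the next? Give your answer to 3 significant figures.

1100 km

Semi-major axis a = 6378 + 1710 = 8088 km. Period T = 2π√(a³/μ) = 2π√(8088³/398600) = 7238.9 s = 120.65 min.
Node shift per orbit = (7238.9/86164) × 360° = 30.24°.
Equatorial spacing = 30.24 × 111.3 km/° = 3367 km.
At 71° latitude, spacing = 3367 × cos(71°) = 1096 km.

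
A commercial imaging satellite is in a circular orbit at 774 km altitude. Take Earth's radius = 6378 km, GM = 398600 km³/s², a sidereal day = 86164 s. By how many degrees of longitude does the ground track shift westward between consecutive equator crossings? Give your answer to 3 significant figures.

25.1°

Semi-major axis a = 6378 + 774 = 7152 km. Period T = 2π√(a³/μ) = 2π√(7152³/398600) = 6019.4 s = 100.32 min.
During one orbit Earth rotates (6019.4 / 86164) × 360° = 25.15°.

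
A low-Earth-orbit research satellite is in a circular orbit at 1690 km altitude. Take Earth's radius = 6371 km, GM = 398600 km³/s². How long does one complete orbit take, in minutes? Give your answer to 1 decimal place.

Semi-major axis a = 6371 + 1690 = 8061 km. Period T = 2π√(a³/μ) = 2π√(8061³/398600) = 7202.7 s = 120.04 min.

120.0 min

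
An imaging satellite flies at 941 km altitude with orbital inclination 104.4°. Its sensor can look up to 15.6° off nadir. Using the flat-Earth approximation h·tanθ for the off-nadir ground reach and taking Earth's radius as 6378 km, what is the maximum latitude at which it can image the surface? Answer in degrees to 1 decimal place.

78.0°

Retrograde orbit: the ground track reaches ±(180° − i) = ±(180 − 104.4) = ±75.6°.
Sensor half-swath on the ground ≈ 941·tan(15.6°) = 263 km = 2.36° of latitude.
Maximum observable latitude ≈ 75.6 + 2.36 = 78.0°.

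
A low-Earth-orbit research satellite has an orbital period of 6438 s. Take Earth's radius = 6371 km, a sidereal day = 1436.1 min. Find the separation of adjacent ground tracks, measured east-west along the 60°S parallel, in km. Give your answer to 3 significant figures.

1500 km

Node shift per orbit = (6438.0/86166) × 360° = 26.90°.
Equatorial spacing = 26.90 × 111.2 km/° = 2991 km.
At 60° latitude, spacing = 2991 × cos(60°) = 1495 km.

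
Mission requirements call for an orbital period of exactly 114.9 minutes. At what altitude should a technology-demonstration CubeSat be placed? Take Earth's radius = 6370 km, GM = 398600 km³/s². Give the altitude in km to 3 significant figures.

1460 km

T = 114.9 min = 6894.0 s.
From T = 2π√(a³/μ): a = (μ T²/4π²)^(1/3) = (398600 × 6894.0² / 4π²)^(1/3) = 7829 km.
Altitude h = a − R = 7829 − 6370 = 1459 km.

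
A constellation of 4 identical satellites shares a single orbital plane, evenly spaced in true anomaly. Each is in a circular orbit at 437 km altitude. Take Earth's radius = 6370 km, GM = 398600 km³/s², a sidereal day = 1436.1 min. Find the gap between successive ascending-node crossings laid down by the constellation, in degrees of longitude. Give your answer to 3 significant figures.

5.84°

Semi-major axis a = 6370 + 437 = 6807 km. Period T = 2π√(a³/μ) = 2π√(6807³/398600) = 5589.1 s = 93.15 min.
Single-satellite node shift = (5589.1/86166) × 360° = 23.35°.
With 4 satellites evenly phased, successive equator crossings are 23.35/4 = 5.838° apart.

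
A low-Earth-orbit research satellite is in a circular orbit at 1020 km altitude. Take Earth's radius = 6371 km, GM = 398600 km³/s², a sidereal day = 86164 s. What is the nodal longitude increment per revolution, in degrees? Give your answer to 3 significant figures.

26.4°

Semi-major axis a = 6371 + 1020 = 7391 km. Period T = 2π√(a³/μ) = 2π√(7391³/398600) = 6323.6 s = 105.39 min.
During one orbit Earth rotates (6323.6 / 86164) × 360° = 26.42°.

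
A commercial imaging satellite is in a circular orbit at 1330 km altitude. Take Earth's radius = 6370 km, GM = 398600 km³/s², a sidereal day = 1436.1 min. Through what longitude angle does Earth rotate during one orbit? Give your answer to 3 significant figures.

28.1°

Semi-major axis a = 6370 + 1330 = 7700 km. Period T = 2π√(a³/μ) = 2π√(7700³/398600) = 6724.3 s = 112.07 min.
During one orbit Earth rotates (6724.3 / 86166) × 360° = 28.09°.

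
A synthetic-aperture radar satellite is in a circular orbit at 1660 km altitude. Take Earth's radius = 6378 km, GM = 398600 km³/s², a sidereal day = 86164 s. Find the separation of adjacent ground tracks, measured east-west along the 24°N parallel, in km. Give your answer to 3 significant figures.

Semi-major axis a = 6378 + 1660 = 8038 km. Period T = 2π√(a³/μ) = 2π√(8038³/398600) = 7171.9 s = 119.53 min.
Node shift per orbit = (7171.9/86164) × 360° = 29.96°.
Equatorial spacing = 29.96 × 111.3 km/° = 3336 km.
At 24° latitude, spacing = 3336 × cos(24°) = 3047 km.

3050 km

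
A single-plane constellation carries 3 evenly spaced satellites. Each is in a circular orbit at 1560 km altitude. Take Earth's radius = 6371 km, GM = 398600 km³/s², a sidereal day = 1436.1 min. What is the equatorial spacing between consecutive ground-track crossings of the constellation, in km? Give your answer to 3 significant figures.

1090 km

Semi-major axis a = 6371 + 1560 = 7931 km. Period T = 2π√(a³/μ) = 2π√(7931³/398600) = 7029.2 s = 117.15 min.
Single-satellite node shift = (7029.2/86166) × 360° = 29.37°.
With 3 satellites evenly phased, successive equator crossings are 29.37/3 = 9.789° apart.
That is 9.789 × 111.2 = 1089 km at the equator.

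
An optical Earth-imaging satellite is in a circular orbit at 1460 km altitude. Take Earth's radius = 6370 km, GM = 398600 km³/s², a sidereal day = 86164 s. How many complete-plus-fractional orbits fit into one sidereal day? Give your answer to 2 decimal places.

12.50

Semi-major axis a = 6370 + 1460 = 7830 km. Period T = 2π√(a³/μ) = 2π√(7830³/398600) = 6895.3 s = 114.92 min.
Orbits per sidereal day = 86164 / 6895.3 = 12.496.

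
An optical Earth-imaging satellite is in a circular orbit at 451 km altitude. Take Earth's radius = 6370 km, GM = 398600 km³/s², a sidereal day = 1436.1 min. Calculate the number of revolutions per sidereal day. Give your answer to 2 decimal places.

Semi-major axis a = 6370 + 451 = 6821 km. Period T = 2π√(a³/μ) = 2π√(6821³/398600) = 5606.4 s = 93.44 min.
Orbits per sidereal day = 86166 / 5606.4 = 15.369.

15.37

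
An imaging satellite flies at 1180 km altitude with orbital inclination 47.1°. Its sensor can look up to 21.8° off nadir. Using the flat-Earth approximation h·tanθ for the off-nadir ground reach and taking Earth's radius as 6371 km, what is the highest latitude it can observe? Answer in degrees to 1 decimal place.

For a prograde orbit the ground track reaches latitude ±i = ±47.1°.
Sensor half-swath on the ground ≈ 1180·tan(21.8°) = 472 km = 4.24° of latitude.
Maximum observable latitude ≈ 47.1 + 4.24 = 51.3°.

51.3°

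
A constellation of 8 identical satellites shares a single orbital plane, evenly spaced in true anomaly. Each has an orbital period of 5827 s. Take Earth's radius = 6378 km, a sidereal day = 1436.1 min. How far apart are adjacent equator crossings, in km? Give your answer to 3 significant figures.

339 km

Single-satellite node shift = (5827.0/86166) × 360° = 24.35°.
With 8 satellites evenly phased, successive equator crossings are 24.35/8 = 3.043° apart.
That is 3.043 × 111.3 = 339 km at the equator.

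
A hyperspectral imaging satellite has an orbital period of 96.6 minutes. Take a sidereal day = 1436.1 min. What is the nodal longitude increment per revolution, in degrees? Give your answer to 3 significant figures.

24.2°

T = 96.6 min = 5796.0 s.
During one orbit Earth rotates (5796.0 / 86166) × 360° = 24.22°.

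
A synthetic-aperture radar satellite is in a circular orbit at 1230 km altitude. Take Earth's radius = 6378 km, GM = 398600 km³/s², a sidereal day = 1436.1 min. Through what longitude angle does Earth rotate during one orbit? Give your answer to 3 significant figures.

27.6°

Semi-major axis a = 6378 + 1230 = 7608 km. Period T = 2π√(a³/μ) = 2π√(7608³/398600) = 6604.2 s = 110.07 min.
During one orbit Earth rotates (6604.2 / 86166) × 360° = 27.59°.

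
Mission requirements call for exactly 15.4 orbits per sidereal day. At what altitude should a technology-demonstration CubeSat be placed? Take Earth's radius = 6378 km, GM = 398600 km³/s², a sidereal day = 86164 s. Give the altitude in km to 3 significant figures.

Required period T = 86164 / 15.4 = 5595.1 s.
From T = 2π√(a³/μ): a = (μ T²/4π²)^(1/3) = (398600 × 5595.1² / 4π²)^(1/3) = 6812 km.
Altitude h = a − R = 6812 − 6378 = 434 km.

434 km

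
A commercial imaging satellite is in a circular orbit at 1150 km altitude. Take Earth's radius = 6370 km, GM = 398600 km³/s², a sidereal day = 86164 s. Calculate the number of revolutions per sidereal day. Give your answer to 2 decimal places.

13.28

Semi-major axis a = 6370 + 1150 = 7520 km. Period T = 2π√(a³/μ) = 2π√(7520³/398600) = 6489.9 s = 108.16 min.
Orbits per sidereal day = 86164 / 6489.9 = 13.277.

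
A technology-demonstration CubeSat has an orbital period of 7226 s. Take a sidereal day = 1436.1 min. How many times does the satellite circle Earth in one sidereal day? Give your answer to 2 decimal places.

11.92

Orbits per sidereal day = 86166 / 7226.0 = 11.924.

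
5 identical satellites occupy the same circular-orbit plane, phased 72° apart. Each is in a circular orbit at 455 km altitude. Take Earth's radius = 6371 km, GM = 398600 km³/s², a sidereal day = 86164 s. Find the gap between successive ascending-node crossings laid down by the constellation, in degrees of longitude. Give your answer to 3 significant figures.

Semi-major axis a = 6371 + 455 = 6826 km. Period T = 2π√(a³/μ) = 2π√(6826³/398600) = 5612.6 s = 93.54 min.
Single-satellite node shift = (5612.6/86164) × 360° = 23.45°.
With 5 satellites evenly phased, successive equator crossings are 23.45/5 = 4.690° apart.

4.69°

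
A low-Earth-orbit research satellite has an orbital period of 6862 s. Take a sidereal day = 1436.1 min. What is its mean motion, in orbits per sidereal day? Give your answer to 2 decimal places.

12.56

Orbits per sidereal day = 86166 / 6862.0 = 12.557.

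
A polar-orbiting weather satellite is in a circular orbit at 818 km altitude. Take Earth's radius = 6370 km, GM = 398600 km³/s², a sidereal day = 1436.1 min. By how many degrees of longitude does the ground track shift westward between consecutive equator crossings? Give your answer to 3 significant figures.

Semi-major axis a = 6370 + 818 = 7188 km. Period T = 2π√(a³/μ) = 2π√(7188³/398600) = 6064.9 s = 101.08 min.
During one orbit Earth rotates (6064.9 / 86166) × 360° = 25.34°.

25.3°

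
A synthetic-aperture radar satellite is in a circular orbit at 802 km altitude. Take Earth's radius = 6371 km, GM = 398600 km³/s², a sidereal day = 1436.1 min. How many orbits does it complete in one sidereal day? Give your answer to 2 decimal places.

Semi-major axis a = 6371 + 802 = 7173 km. Period T = 2π√(a³/μ) = 2π√(7173³/398600) = 6045.9 s = 100.77 min.
Orbits per sidereal day = 86166 / 6045.9 = 14.252.

14.25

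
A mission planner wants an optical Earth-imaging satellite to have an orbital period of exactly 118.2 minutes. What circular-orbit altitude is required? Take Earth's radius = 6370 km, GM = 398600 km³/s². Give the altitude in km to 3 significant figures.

T = 118.2 min = 7092.0 s.
From T = 2π√(a³/μ): a = (μ T²/4π²)^(1/3) = (398600 × 7092.0² / 4π²)^(1/3) = 7978 km.
Altitude h = a − R = 7978 − 6370 = 1608 km.

1610 km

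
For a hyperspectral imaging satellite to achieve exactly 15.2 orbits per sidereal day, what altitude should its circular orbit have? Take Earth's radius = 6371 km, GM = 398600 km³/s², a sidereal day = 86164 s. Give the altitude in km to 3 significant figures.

500 km

Required period T = 86164 / 15.2 = 5668.7 s.
From T = 2π√(a³/μ): a = (μ T²/4π²)^(1/3) = (398600 × 5668.7² / 4π²)^(1/3) = 6871 km.
Altitude h = a − R = 6871 − 6371 = 500 km.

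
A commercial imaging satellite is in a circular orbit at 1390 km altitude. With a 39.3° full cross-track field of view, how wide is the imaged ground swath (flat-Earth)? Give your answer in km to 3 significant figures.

993 km

Half-angle = 39.3°/2 = 19.65°.
Swath width ≈ 2h·tan(θ/2) = 2 × 1390 × tan(19.65°) = 992.6 km.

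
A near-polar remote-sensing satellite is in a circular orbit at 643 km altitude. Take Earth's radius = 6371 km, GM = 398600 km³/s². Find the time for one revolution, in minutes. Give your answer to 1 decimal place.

97.4 min

Semi-major axis a = 6371 + 643 = 7014 km. Period T = 2π√(a³/μ) = 2π√(7014³/398600) = 5846.0 s = 97.43 min.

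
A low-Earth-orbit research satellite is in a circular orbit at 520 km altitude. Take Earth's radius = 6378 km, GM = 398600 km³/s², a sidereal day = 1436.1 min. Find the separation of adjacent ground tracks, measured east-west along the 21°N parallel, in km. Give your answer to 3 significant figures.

2480 km

Semi-major axis a = 6378 + 520 = 6898 km. Period T = 2π√(a³/μ) = 2π√(6898³/398600) = 5701.6 s = 95.03 min.
Node shift per orbit = (5701.6/86166) × 360° = 23.82°.
Equatorial spacing = 23.82 × 111.3 km/° = 2652 km.
At 21° latitude, spacing = 2652 × cos(21°) = 2476 km.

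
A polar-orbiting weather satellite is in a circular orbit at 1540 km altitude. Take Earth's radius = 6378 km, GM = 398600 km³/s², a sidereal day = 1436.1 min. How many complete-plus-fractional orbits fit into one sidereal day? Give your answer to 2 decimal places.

12.29

Semi-major axis a = 6378 + 1540 = 7918 km. Period T = 2π√(a³/μ) = 2π√(7918³/398600) = 7011.9 s = 116.86 min.
Orbits per sidereal day = 86166 / 7011.9 = 12.289.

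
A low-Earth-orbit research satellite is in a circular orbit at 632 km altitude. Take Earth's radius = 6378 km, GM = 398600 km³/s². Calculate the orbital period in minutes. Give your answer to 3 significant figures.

97.4 min

Semi-major axis a = 6378 + 632 = 7010 km. Period T = 2π√(a³/μ) = 2π√(7010³/398600) = 5841.0 s = 97.35 min.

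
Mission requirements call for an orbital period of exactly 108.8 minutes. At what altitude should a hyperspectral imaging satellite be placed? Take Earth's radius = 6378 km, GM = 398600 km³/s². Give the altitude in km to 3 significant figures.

T = 108.8 min = 6528.0 s.
From T = 2π√(a³/μ): a = (μ T²/4π²)^(1/3) = (398600 × 6528.0² / 4π²)^(1/3) = 7549 km.
Altitude h = a − R = 7549 − 6378 = 1171 km.

1170 km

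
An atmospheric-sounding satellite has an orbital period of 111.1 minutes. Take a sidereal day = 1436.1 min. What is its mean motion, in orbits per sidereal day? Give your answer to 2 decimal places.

T = 111.1 min = 6666.0 s.
Orbits per sidereal day = 86166 / 6666.0 = 12.926.

12.93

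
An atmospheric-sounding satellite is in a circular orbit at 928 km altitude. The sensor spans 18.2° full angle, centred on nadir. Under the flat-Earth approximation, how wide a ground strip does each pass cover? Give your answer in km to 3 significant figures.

Half-angle = 18.2°/2 = 9.1°.
Swath width ≈ 2h·tan(θ/2) = 2 × 928 × tan(9.1°) = 297.3 km.

297 km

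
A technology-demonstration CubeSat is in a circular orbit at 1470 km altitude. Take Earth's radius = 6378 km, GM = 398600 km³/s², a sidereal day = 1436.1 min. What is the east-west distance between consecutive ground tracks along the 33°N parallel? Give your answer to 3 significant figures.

Semi-major axis a = 6378 + 1470 = 7848 km. Period T = 2π√(a³/μ) = 2π√(7848³/398600) = 6919.1 s = 115.32 min.
Node shift per orbit = (6919.1/86166) × 360° = 28.91°.
Equatorial spacing = 28.91 × 111.3 km/° = 3218 km.
At 33° latitude, spacing = 3218 × cos(33°) = 2699 km.

2700 km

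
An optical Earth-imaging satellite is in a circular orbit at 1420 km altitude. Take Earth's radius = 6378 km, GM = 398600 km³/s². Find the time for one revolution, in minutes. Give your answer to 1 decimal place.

Semi-major axis a = 6378 + 1420 = 7798 km. Period T = 2π√(a³/μ) = 2π√(7798³/398600) = 6853.1 s = 114.22 min.

114.2 min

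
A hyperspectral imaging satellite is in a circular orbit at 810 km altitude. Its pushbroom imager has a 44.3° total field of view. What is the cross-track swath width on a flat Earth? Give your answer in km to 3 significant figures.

659 km

Half-angle = 44.3°/2 = 22.15°.
Swath width ≈ 2h·tan(θ/2) = 2 × 810 × tan(22.15°) = 659.5 km.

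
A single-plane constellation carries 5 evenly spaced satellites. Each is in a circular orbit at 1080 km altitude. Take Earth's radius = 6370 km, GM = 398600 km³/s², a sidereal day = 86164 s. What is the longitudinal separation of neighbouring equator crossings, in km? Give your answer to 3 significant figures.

595 km

Semi-major axis a = 6370 + 1080 = 7450 km. Period T = 2π√(a³/μ) = 2π√(7450³/398600) = 6399.5 s = 106.66 min.
Single-satellite node shift = (6399.5/86164) × 360° = 26.74°.
With 5 satellites evenly phased, successive equator crossings are 26.74/5 = 5.348° apart.
That is 5.348 × 111.2 = 595 km at the equator.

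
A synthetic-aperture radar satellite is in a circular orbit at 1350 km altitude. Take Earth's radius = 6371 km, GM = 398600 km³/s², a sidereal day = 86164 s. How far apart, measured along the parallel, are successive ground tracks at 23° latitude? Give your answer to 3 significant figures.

Semi-major axis a = 6371 + 1350 = 7721 km. Period T = 2π√(a³/μ) = 2π√(7721³/398600) = 6751.8 s = 112.53 min.
Node shift per orbit = (6751.8/86164) × 360° = 28.21°.
Equatorial spacing = 28.21 × 111.2 km/° = 3137 km.
At 23° latitude, spacing = 3137 × cos(23°) = 2887 km.

2890 km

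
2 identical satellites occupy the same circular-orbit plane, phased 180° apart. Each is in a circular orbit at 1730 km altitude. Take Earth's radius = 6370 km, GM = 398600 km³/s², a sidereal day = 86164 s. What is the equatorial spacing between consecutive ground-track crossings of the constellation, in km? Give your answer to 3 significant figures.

Semi-major axis a = 6370 + 1730 = 8100 km. Period T = 2π√(a³/μ) = 2π√(8100³/398600) = 7255.0 s = 120.92 min.
Single-satellite node shift = (7255.0/86164) × 360° = 30.31°.
With 2 satellites evenly phased, successive equator crossings are 30.31/2 = 15.156° apart.
That is 15.156 × 111.2 = 1685 km at the equator.

1690 km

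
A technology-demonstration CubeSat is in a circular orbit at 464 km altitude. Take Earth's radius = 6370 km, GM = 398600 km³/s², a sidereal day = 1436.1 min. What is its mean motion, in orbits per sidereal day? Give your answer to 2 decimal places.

15.33

Semi-major axis a = 6370 + 464 = 6834 km. Period T = 2π√(a³/μ) = 2π√(6834³/398600) = 5622.4 s = 93.71 min.
Orbits per sidereal day = 86166 / 5622.4 = 15.325.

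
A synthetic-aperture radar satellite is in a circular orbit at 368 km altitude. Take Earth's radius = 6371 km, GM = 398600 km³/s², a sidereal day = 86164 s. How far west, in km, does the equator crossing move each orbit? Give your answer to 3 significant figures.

2560 km

Semi-major axis a = 6371 + 368 = 6739 km. Period T = 2π√(a³/μ) = 2π√(6739³/398600) = 5505.6 s = 91.76 min.
During one orbit Earth rotates (5505.6 / 86164) × 360° = 23.00°.
At the equator that is 23.00° × (2π·6371/360) km/° = 23.00 × 111.2 = 2558 km.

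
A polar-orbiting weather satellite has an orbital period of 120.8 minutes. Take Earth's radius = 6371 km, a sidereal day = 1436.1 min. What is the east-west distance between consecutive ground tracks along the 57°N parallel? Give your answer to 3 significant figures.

T = 120.8 min = 7248.0 s.
Node shift per orbit = (7248.0/86166) × 360° = 30.28°.
Equatorial spacing = 30.28 × 111.2 km/° = 3367 km.
At 57° latitude, spacing = 3367 × cos(57°) = 1834 km.

1830 km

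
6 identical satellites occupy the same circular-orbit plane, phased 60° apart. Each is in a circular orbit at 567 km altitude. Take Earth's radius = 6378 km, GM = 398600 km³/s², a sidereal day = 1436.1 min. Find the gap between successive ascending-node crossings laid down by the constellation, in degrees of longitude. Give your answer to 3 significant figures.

Semi-major axis a = 6378 + 567 = 6945 km. Period T = 2π√(a³/μ) = 2π√(6945³/398600) = 5760.0 s = 96.00 min.
Single-satellite node shift = (5760.0/86166) × 360° = 24.07°.
With 6 satellites evenly phased, successive equator crossings are 24.07/6 = 4.011° apart.

4.01°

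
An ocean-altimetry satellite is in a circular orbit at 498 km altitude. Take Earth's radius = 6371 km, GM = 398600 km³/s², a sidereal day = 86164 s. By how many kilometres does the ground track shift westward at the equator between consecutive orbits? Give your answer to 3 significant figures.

Semi-major axis a = 6371 + 498 = 6869 km. Period T = 2π√(a³/μ) = 2π√(6869³/398600) = 5665.7 s = 94.43 min.
During one orbit Earth rotates (5665.7 / 86164) × 360° = 23.67°.
At the equator that is 23.67° × (2π·6371/360) km/° = 23.67 × 111.2 = 2632 km.

2630 km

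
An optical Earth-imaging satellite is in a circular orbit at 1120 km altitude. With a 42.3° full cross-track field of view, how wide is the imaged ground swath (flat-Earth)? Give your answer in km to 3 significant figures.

Half-angle = 42.3°/2 = 21.15°.
Swath width ≈ 2h·tan(θ/2) = 2 × 1120 × tan(21.15°) = 866.6 km.

867 km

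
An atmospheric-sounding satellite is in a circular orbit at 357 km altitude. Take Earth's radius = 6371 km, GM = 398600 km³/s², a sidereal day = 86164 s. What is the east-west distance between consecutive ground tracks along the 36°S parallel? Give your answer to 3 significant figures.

2060 km

Semi-major axis a = 6371 + 357 = 6728 km. Period T = 2π√(a³/μ) = 2π√(6728³/398600) = 5492.1 s = 91.54 min.
Node shift per orbit = (5492.1/86164) × 360° = 22.95°.
Equatorial spacing = 22.95 × 111.2 km/° = 2552 km.
At 36° latitude, spacing = 2552 × cos(36°) = 2064 km.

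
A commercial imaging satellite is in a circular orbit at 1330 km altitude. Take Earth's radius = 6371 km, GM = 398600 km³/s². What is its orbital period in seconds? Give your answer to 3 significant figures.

Semi-major axis a = 6371 + 1330 = 7701 km. Period T = 2π√(a³/μ) = 2π√(7701³/398600) = 6725.6 s = 112.09 min.

6730 seconds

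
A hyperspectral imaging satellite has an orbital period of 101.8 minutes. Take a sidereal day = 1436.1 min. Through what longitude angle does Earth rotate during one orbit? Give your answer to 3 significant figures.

T = 101.8 min = 6108.0 s.
During one orbit Earth rotates (6108.0 / 86166) × 360° = 25.52°.

25.5°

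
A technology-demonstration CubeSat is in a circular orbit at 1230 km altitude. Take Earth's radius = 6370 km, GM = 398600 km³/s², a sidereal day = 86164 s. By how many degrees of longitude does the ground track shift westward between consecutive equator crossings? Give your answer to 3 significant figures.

Semi-major axis a = 6370 + 1230 = 7600 km. Period T = 2π√(a³/μ) = 2π√(7600³/398600) = 6593.7 s = 109.90 min.
During one orbit Earth rotates (6593.7 / 86164) × 360° = 27.55°.

27.5°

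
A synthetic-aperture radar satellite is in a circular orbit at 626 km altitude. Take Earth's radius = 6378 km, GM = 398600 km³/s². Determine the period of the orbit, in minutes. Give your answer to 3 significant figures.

Semi-major axis a = 6378 + 626 = 7004 km. Period T = 2π√(a³/μ) = 2π√(7004³/398600) = 5833.5 s = 97.23 min.

97.2 min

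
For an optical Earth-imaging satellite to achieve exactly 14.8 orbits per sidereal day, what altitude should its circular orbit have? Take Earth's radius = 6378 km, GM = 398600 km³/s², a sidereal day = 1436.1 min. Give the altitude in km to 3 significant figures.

617 km

Required period T = 86166 / 14.8 = 5822.0 s.
From T = 2π√(a³/μ): a = (μ T²/4π²)^(1/3) = (398600 × 5822.0² / 4π²)^(1/3) = 6995 km.
Altitude h = a − R = 6995 − 6378 = 617 km.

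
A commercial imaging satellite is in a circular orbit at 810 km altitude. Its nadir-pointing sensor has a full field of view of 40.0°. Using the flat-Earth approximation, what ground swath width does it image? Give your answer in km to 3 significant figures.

590 km

Half-angle = 40.0°/2 = 20°.
Swath width ≈ 2h·tan(θ/2) = 2 × 810 × tan(20°) = 589.6 km.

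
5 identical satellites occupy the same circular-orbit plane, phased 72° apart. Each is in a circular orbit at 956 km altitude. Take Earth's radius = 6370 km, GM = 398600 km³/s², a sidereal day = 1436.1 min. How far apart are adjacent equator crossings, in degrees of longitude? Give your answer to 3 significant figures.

5.21°

Semi-major axis a = 6370 + 956 = 7326 km. Period T = 2π√(a³/μ) = 2π√(7326³/398600) = 6240.4 s = 104.01 min.
Single-satellite node shift = (6240.4/86166) × 360° = 26.07°.
With 5 satellites evenly phased, successive equator crossings are 26.07/5 = 5.214° apart.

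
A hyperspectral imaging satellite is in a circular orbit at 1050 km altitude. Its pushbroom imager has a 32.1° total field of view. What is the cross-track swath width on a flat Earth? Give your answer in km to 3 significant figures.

Half-angle = 32.1°/2 = 16.05°.
Swath width ≈ 2h·tan(θ/2) = 2 × 1050 × tan(16.05°) = 604.1 km.

604 km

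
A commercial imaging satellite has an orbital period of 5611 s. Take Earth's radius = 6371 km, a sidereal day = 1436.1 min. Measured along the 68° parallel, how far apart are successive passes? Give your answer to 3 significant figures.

Node shift per orbit = (5611.0/86166) × 360° = 23.44°.
Equatorial spacing = 23.44 × 111.2 km/° = 2607 km.
At 68° latitude, spacing = 2607 × cos(68°) = 976 km.

976 km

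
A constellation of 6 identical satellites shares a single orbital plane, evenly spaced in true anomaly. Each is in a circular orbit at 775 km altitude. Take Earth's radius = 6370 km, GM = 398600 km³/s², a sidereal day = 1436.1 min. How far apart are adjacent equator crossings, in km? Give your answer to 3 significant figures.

Semi-major axis a = 6370 + 775 = 7145 km. Period T = 2π√(a³/μ) = 2π√(7145³/398600) = 6010.6 s = 100.18 min.
Single-satellite node shift = (6010.6/86166) × 360° = 25.11°.
With 6 satellites evenly phased, successive equator crossings are 25.11/6 = 4.185° apart.
That is 4.185 × 111.2 = 465 km at the equator.

465 km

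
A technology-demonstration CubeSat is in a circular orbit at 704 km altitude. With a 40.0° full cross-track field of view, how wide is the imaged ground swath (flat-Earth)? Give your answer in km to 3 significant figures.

512 km

Half-angle = 40.0°/2 = 20°.
Swath width ≈ 2h·tan(θ/2) = 2 × 704 × tan(20°) = 512.5 km.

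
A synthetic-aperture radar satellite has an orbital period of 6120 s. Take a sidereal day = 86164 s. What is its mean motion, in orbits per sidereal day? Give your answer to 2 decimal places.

14.08

Orbits per sidereal day = 86164 / 6120.0 = 14.079.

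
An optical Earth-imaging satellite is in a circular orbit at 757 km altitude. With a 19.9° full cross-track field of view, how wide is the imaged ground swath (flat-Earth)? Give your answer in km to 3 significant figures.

266 km

Half-angle = 19.9°/2 = 9.95°.
Swath width ≈ 2h·tan(θ/2) = 2 × 757 × tan(9.95°) = 265.6 km.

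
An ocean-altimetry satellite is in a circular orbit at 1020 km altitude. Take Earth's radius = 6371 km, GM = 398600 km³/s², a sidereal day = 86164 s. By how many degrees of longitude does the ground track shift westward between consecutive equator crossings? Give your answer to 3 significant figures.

Semi-major axis a = 6371 + 1020 = 7391 km. Period T = 2π√(a³/μ) = 2π√(7391³/398600) = 6323.6 s = 105.39 min.
During one orbit Earth rotates (6323.6 / 86164) × 360° = 26.42°.

26.4°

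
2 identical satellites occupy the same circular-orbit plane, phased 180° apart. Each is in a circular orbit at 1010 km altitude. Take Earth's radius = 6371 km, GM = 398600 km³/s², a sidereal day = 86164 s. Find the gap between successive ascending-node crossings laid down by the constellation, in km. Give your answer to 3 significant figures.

Semi-major axis a = 6371 + 1010 = 7381 km. Period T = 2π√(a³/μ) = 2π√(7381³/398600) = 6310.8 s = 105.18 min.
Single-satellite node shift = (6310.8/86164) × 360° = 26.37°.
With 2 satellites evenly phased, successive equator crossings are 26.37/2 = 13.183° apart.
That is 13.183 × 111.2 = 1466 km at the equator.

1470 km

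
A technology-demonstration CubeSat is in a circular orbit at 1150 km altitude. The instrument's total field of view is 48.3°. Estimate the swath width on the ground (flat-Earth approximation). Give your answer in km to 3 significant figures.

Half-angle = 48.3°/2 = 24.15°.
Swath width ≈ 2h·tan(θ/2) = 2 × 1150 × tan(24.15°) = 1031.2 km.

1030 km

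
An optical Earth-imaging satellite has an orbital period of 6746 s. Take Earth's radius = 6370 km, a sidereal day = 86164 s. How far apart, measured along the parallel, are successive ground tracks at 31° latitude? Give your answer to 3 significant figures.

2690 km

Node shift per orbit = (6746.0/86164) × 360° = 28.19°.
Equatorial spacing = 28.19 × 111.2 km/° = 3134 km.
At 31° latitude, spacing = 3134 × cos(31°) = 2686 km.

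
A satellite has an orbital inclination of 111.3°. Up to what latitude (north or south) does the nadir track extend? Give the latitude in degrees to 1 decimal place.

68.7°

Retrograde orbit: the ground track reaches ±(180° − i) = ±(180 − 111.3) = ±68.7°.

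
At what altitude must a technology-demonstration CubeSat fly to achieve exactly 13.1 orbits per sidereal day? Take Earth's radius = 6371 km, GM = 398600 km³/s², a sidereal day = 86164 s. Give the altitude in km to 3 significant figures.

1220 km

Required period T = 86164 / 13.1 = 6577.4 s.
From T = 2π√(a³/μ): a = (μ T²/4π²)^(1/3) = (398600 × 6577.4² / 4π²)^(1/3) = 7587 km.
Altitude h = a − R = 7587 − 6371 = 1216 km.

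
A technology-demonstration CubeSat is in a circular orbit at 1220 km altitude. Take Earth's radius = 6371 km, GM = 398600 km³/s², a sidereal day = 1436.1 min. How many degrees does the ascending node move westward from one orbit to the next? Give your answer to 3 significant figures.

Semi-major axis a = 6371 + 1220 = 7591 km. Period T = 2π√(a³/μ) = 2π√(7591³/398600) = 6582.0 s = 109.70 min.
During one orbit Earth rotates (6582.0 / 86166) × 360° = 27.50°.

27.5°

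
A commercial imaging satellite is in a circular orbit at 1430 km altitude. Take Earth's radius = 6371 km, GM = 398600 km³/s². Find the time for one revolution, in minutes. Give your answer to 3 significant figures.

Semi-major axis a = 6371 + 1430 = 7801 km. Period T = 2π√(a³/μ) = 2π√(7801³/398600) = 6857.0 s = 114.28 min.

114 min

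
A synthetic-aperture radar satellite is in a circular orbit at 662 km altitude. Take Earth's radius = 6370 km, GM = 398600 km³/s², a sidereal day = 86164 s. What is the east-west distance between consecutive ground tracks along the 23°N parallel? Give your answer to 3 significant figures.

Semi-major axis a = 6370 + 662 = 7032 km. Period T = 2π√(a³/μ) = 2π√(7032³/398600) = 5868.5 s = 97.81 min.
Node shift per orbit = (5868.5/86164) × 360° = 24.52°.
Equatorial spacing = 24.52 × 111.2 km/° = 2726 km.
At 23° latitude, spacing = 2726 × cos(23°) = 2509 km.

2510 km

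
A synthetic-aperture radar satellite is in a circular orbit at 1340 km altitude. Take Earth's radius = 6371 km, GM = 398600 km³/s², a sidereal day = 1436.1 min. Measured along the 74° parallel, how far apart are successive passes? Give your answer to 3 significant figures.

863 km

Semi-major axis a = 6371 + 1340 = 7711 km. Period T = 2π√(a³/μ) = 2π√(7711³/398600) = 6738.7 s = 112.31 min.
Node shift per orbit = (6738.7/86166) × 360° = 28.15°.
Equatorial spacing = 28.15 × 111.2 km/° = 3131 km.
At 74° latitude, spacing = 3131 × cos(74°) = 863 km.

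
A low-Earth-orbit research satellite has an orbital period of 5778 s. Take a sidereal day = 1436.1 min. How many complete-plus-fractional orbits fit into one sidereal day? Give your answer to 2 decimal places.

14.91

Orbits per sidereal day = 86166 / 5778.0 = 14.913.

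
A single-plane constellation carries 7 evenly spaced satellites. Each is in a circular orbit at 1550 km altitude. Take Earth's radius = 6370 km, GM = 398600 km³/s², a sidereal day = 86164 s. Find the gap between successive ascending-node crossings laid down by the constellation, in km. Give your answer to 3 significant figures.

465 km

Semi-major axis a = 6370 + 1550 = 7920 km. Period T = 2π√(a³/μ) = 2π√(7920³/398600) = 7014.5 s = 116.91 min.
Single-satellite node shift = (7014.5/86164) × 360° = 29.31°.
With 7 satellites evenly phased, successive equator crossings are 29.31/7 = 4.187° apart.
That is 4.187 × 111.2 = 465 km at the equator.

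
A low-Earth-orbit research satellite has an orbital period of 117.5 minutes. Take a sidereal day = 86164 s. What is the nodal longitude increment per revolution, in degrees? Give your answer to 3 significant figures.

29.5°

T = 117.5 min = 7050.0 s.
During one orbit Earth rotates (7050.0 / 86164) × 360° = 29.46°.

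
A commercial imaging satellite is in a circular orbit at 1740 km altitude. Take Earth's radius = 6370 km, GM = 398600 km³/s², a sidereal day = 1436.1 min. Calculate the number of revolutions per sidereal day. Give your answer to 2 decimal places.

11.85

Semi-major axis a = 6370 + 1740 = 8110 km. Period T = 2π√(a³/μ) = 2π√(8110³/398600) = 7268.5 s = 121.14 min.
Orbits per sidereal day = 86166 / 7268.5 = 11.855.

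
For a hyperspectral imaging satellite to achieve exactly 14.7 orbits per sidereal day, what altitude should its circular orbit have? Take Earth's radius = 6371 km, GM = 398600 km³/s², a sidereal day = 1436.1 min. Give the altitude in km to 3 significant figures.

655 km

Required period T = 86166 / 14.7 = 5861.6 s.
From T = 2π√(a³/μ): a = (μ T²/4π²)^(1/3) = (398600 × 5861.6² / 4π²)^(1/3) = 7026 km.
Altitude h = a − R = 7026 − 6371 = 655 km.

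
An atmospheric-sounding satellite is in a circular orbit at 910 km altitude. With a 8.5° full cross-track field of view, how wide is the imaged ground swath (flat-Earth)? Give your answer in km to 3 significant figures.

135 km

Half-angle = 8.5°/2 = 4.25°.
Swath width ≈ 2h·tan(θ/2) = 2 × 910 × tan(4.25°) = 135.2 km.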